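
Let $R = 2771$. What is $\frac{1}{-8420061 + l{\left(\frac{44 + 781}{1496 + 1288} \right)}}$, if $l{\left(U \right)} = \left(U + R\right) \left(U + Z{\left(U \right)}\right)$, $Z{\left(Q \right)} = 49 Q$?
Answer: $- \frac{430592}{3607930035487} \approx -1.1935 \cdot 10^{-7}$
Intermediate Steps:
$l{\left(U \right)} = 50 U \left(2771 + U\right)$ ($l{\left(U \right)} = \left(U + 2771\right) \left(U + 49 U\right) = \left(2771 + U\right) 50 U = 50 U \left(2771 + U\right)$)
$\frac{1}{-8420061 + l{\left(\frac{44 + 781}{1496 + 1288} \right)}} = \frac{1}{-8420061 + 50 \frac{44 + 781}{1496 + 1288} \left(2771 + \frac{44 + 781}{1496 + 1288}\right)} = \frac{1}{-8420061 + 50 \cdot \frac{825}{2784} \left(2771 + \frac{825}{2784}\right)} = \frac{1}{-8420061 + 50 \cdot 825 \cdot \frac{1}{2784} \left(2771 + 825 \cdot \frac{1}{2784}\right)} = \frac{1}{-8420061 + 50 \cdot \frac{275}{928} \left(2771 + \frac{275}{928}\right)} = \frac{1}{-8420061 + 50 \cdot \frac{275}{928} \cdot \frac{2571763}{928}} = \frac{1}{-8420061 + \frac{17680870625}{430592}} = \frac{1}{- \frac{3607930035487}{430592}} = - \frac{430592}{3607930035487}$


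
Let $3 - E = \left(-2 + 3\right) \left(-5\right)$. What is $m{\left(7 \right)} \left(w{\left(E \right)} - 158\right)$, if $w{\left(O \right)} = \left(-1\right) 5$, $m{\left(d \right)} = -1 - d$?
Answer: $1304$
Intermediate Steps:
$E = 8$ ($E = 3 - \left(-2 + 3\right) \left(-5\right) = 3 - 1 \left(-5\right) = 3 - -5 = 3 + 5 = 8$)
$w{\left(O \right)} = -5$
$m{\left(7 \right)} \left(w{\left(E \right)} - 158\right) = \left(-1 - 7\right) \left(-5 - 158\right) = \left(-1 - 7\right) \left(-163\right) = \left(-8\right) \left(-163\right) = 1304$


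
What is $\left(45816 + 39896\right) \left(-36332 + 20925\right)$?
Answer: $-1320564784$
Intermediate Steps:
$\left(45816 + 39896\right) \left(-36332 + 20925\right) = 85712 \left(-15407\right) = -1320564784$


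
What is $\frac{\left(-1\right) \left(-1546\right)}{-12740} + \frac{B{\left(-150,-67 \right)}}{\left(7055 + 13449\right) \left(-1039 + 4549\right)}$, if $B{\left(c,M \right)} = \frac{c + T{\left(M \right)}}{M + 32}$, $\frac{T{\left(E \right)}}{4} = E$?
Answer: $- \frac{97258727}{801473400} \approx -0.12135$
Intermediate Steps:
$T{\left(E \right)} = 4 E$
$B{\left(c,M \right)} = \frac{c + 4 M}{32 + M}$ ($B{\left(c,M \right)} = \frac{c + 4 M}{M + 32} = \frac{c + 4 M}{32 + M}$)
$\frac{\left(-1\right) \left(-1546\right)}{-12740} + \frac{B{\left(-150,-67 \right)}}{\left(7055 + 13449\right) \left(-1039 + 4549\right)} = \frac{\left(-1\right) \left(-1546\right)}{-12740} + \frac{\frac{1}{32 - 67} \left(-150 + 4 \left(-67\right)\right)}{\left(7055 + 13449\right) \left(-1039 + 4549\right)} = 1546 \left(- \frac{1}{12740}\right) + \frac{\frac{1}{-35} \left(-150 - 268\right)}{20504 \cdot 3510} = - \frac{773}{6370} + \frac{\left(- \frac{1}{35}\right) \left(-418\right)}{71969040} = - \frac{773}{6370} + \frac{418}{35} \cdot \frac{1}{71969040} = - \frac{773}{6370} + \frac{19}{114496200} = - \frac{97258727}{801473400}$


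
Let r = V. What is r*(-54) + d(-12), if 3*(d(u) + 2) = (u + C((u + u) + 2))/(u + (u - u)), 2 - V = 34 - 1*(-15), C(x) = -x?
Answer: 45643/18 ≈ 2535.7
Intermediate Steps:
V = -47 (V = 2 - (34 - 1*(-15)) = 2 - (34 + 15) = 2 - 1*49 = 2 - 49 = -47)
r = -47
d(u) = -2 + (-2 - u)/(3*u) (d(u) = -2 + ((u - ((u + u) + 2))/(u + (u - u)))/3 = -2 + ((u - (2*u + 2))/(u + 0))/3 = -2 + ((u - (2 + 2*u))/u)/3 = -2 + ((u + (-2 - 2*u))/u)/3 = -2 + ((-2 - u)/u)/3 = -2 + (-2 - u)/(3*u))
r*(-54) + d(-12) = -47*(-54) + (1/3)*(-2 - 7*(-12))/(-12) = 2538 + (1/3)*(-1/12)*(-2 + 84) = 2538 + (1/3)*(-1/12)*82 = 2538 - 41/18 = 45643/18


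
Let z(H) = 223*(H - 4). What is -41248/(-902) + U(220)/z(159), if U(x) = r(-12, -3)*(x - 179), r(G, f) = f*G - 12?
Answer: 713312344/15588815 ≈ 45.758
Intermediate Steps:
r(G, f) = -12 + G*f (r(G, f) = G*f - 12 = -12 + G*f)
U(x) = -4296 + 24*x (U(x) = (-12 - 12*(-3))*(x - 179) = (-12 + 36)*(-179 + x) = 24*(-179 + x) = -4296 + 24*x)
z(H) = -892 + 223*H (z(H) = 223*(-4 + H) = -892 + 223*H)
-41248/(-902) + U(220)/z(159) = -41248/(-902) + (-4296 + 24*220)/(-892 + 223*159) = -41248*(-1/902) + (-4296 + 5280)/(-892 + 35457) = 20624/451 + 984/34565 = 713312344/15588815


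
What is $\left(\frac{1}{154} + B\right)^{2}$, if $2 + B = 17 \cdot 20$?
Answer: $\frac{2709514809}{23716} \approx 1.1425 \cdot 10^{5}$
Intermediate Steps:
$B = 338$ ($B = -2 + 17 \cdot 20 = -2 + 340 = 338$)
$\left(\frac{1}{154} + B\right)^{2} = \left(\frac{1}{154} + 338\right)^{2} = \left(\frac{52053}{154}\right)^{2} = \frac{2709514809}{23716}$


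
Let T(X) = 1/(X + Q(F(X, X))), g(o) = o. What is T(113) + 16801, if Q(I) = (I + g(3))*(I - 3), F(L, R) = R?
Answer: 216279274/12873 ≈ 16801.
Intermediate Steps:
Q(I) = (-3 + I)*(3 + I) (Q(I) = (I + 3)*(I - 3) = (3 + I)*(-3 + I) = (-3 + I)*(3 + I))
T(X) = 1/(-9 + X + X**2) (T(X) = 1/(X + (-9 + X**2)) = 1/(-9 + X + X**2))
T(113) + 16801 = 1/(-9 + 113 + 113**2) + 16801 = 1/(-9 + 113 + 12769) + 16801 = 1/12873 + 16801 = 216279274/12873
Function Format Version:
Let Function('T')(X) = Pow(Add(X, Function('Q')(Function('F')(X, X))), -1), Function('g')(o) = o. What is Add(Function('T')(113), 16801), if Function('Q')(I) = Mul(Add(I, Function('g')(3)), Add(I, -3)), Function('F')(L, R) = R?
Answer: Rational(216279274, 12873) ≈ 16801.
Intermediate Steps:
Function('Q')(I) = Mul(Add(-3, I), Add(3, I)) (Function('Q')(I) = Mul(Add(I, 3), Add(I, -3)) = Mul(Add(3, I), Add(-3, I)) = Mul(Add(-3, I), Add(3, I)))
Function('T')(X) = Pow(Add(-9, X, Pow(X, 2)), -1) (Function('T')(X) = Pow(Add(X, Add(-9, Pow(X, 2))), -1) = Pow(Add(-9, X, Pow(X, 2)), -1))
Add(Function('T')(113), 16801) = Add(Pow(Add(-9, 113, Pow(113, 2)), -1), 16801) = Add(Pow(Add(-9, 113, 12769), -1), 16801) = Add(Pow(12873, -1), 16801) = Add(Rational(1, 12873), 16801) = Rational(216279274, 12873)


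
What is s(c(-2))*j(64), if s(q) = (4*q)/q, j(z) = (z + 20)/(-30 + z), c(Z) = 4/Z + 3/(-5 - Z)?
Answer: 168/17 ≈ 9.8824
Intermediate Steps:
c(Z) = 3/(-5 - Z) + 4/Z
j(z) = (20 + z)/(-30 + z)
s(q) = 4
s(c(-2))*j(64) = 4*((20 + 64)/(-30 + 64)) = 4*(84/34) = 4*((1/34)*84) = 4*(42/17) = 168/17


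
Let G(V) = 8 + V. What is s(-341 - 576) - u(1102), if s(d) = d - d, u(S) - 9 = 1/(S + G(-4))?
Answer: -9955/1106 ≈ -9.0009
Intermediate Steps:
u(S) = 9 + 1/(4 + S) (u(S) = 9 + 1/(S + (8 - 4)) = 9 + 1/(S + 4) = 9 + 1/(4 + S))
s(d) = 0
s(-341 - 576) - u(1102) = 0 - (37 + 9*1102)/(4 + 1102) = 0 - (37 + 9918)/1106 = 0 - 9955/1106 = -9955/1106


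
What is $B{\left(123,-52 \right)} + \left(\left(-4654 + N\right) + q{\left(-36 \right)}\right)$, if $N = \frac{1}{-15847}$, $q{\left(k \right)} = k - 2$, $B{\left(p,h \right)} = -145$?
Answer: $- \frac{76651940}{15847} \approx -4837.0$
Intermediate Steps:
$q{\left(k \right)} = -2 + k$
$N = - \frac{1}{15847} \approx -6.3103 \cdot 10^{-5}$
$B{\left(123,-52 \right)} + \left(\left(-4654 + N\right) + q{\left(-36 \right)}\right) = -145 - \frac{74354125}{15847} = - \frac{76651940}{15847}$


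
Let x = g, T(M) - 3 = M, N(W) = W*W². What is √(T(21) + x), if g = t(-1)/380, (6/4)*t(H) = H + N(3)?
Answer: √1953105/285 ≈ 4.9036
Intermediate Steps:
N(W) = W³
T(M) = 3 + M
t(H) = 18 + 2*H/3 (t(H) = 2*(H + 3³)/3 = 2*(H + 27)/3 = 2*(27 + H)/3 = 18 + 2*H/3)
g = 13/285 (g = (18 + (⅔)*(-1))/380 = (18 - ⅔)*(1/380) = (52/3)*(1/380) = 13/285 ≈ 0.045614)
x = 13/285 ≈ 0.045614
√(T(21) + x) = √((3 + 21) + 13/285) = √(24 + 13/285) = √(6853/285) = √1953105/285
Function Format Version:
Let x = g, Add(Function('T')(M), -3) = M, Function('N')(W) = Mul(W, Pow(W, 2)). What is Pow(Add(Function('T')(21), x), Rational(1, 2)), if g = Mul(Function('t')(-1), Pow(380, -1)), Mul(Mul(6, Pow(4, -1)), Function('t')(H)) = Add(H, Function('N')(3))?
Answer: Mul(Rational(1, 285), Pow(1953105, Rational(1, 2))) ≈ 4.9036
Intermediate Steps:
Function('N')(W) = Pow(W, 3)
Function('T')(M) = Add(3, M)
Function('t')(H) = Add(18, Mul(Rational(2, 3), H)) (Function('t')(H) = Mul(Rational(2, 3), Add(H, Pow(3, 3))) = Mul(Rational(2, 3), Add(H, 27)) = Mul(Rational(2, 3), Add(27, H)) = Add(18, Mul(Rational(2, 3), H)))
g = Rational(13, 285) (g = Mul(Add(18, Mul(Rational(2, 3), -1)), Pow(380, -1)) = Mul(Add(18, Rational(-2, 3)), Rational(1, 380)) = Mul(Rational(52, 3), Rational(1, 380)) = Rational(13, 285) ≈ 0.045614)
x = Rational(13, 285) ≈ 0.045614
Pow(Add(Function('T')(21), x), Rational(1, 2)) = Pow(Add(Add(3, 21), Rational(13, 285)), Rational(1, 2)) = Pow(Add(24, Rational(13, 285)), Rational(1, 2)) = Pow(Rational(6853, 285), Rational(1, 2)) = Mul(Rational(1, 285), Pow(1953105, Rational(1, 2)))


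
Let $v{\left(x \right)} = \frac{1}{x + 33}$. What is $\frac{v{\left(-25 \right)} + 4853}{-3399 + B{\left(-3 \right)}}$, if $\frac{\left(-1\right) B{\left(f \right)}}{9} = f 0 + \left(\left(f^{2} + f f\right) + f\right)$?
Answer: $- \frac{38825}{28272} \approx -1.3733$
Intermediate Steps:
$v{\left(x \right)} = \frac{1}{33 + x}$
$B{\left(f \right)} = - 18 f^{2} - 9 f$ ($B{\left(f \right)} = - 9 \left(f 0 + \left(\left(f^{2} + f f\right) + f\right)\right) = - 9 \left(0 + \left(\left(f^{2} + f^{2}\right) + f\right)\right) = - 9 \left(0 + \left(2 f^{2} + f\right)\right) = - 9 \left(0 + \left(f + 2 f^{2}\right)\right) = - 9 \left(f + 2 f^{2}\right) = - 18 f^{2} - 9 f$)
$\frac{v{\left(-25 \right)} + 4853}{-3399 + B{\left(-3 \right)}} = \frac{\frac{1}{33 - 25} + 4853}{-3399 - - 27 \left(1 + 2 \left(-3\right)\right)} = \frac{\frac{1}{8} + 4853}{-3399 - - 27 \left(1 - 6\right)} = \frac{\frac{1}{8} + 4853}{-3399 - \left(-27\right) \left(-5\right)} = \frac{38825}{8 \left(-3399 - 135\right)} = \frac{38825}{8 \left(-3534\right)} = \frac{38825}{8} \left(- \frac{1}{3534}\right) = - \frac{38825}{28272}$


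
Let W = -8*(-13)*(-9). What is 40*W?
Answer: -37440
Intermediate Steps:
W = -936 (W = 104*(-9) = -936)
40*W = 40*(-936) = -37440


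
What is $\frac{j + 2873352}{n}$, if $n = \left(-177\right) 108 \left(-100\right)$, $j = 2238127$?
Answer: $\frac{5111479}{1911600} \approx 2.6739$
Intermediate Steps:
$n = 1911600$ ($n = \left(-19116\right) \left(-100\right) = 1911600$)
$\frac{j + 2873352}{n} = \frac{2238127 + 2873352}{1911600} = 5111479 \cdot \frac{1}{1911600} = \frac{5111479}{1911600}$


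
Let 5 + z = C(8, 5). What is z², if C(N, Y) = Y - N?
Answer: 64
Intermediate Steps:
z = -8 (z = -5 + (5 - 1*8) = -5 + (5 - 8) = -5 - 3 = -8)
z² = (-8)² = 64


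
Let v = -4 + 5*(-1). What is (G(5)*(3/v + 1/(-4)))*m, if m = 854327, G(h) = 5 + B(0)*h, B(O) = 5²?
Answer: -388718785/6 ≈ -6.4786e+7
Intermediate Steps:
B(O) = 25
G(h) = 5 + 25*h
v = -9 (v = -4 - 5 = -9)
(G(5)*(3/v + 1/(-4)))*m = ((5 + 25*5)*(3/(-9) + 1/(-4)))*854327 = ((5 + 125)*(3*(-⅑) + 1*(-¼)))*854327 = (130*(-⅓ - ¼))*854327 = (130*(-7/12))*854327 = -455/6*854327 = -388718785/6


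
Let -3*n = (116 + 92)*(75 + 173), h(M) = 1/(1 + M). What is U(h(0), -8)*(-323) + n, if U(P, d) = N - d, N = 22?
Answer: -80654/3 ≈ -26885.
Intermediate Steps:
n = -51584/3 (n = -(116 + 92)*(75 + 173)/3 = -208*248/3 = -1/3*51584 = -51584/3 ≈ -17195.)
U(P, d) = 22 - d
U(h(0), -8)*(-323) + n = (22 - 1*(-8))*(-323) - 51584/3 = (22 + 8)*(-323) - 51584/3 = 30*(-323) - 51584/3 = -9690 - 51584/3 = -80654/3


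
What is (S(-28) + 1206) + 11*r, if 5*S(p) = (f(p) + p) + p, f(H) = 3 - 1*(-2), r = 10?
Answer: 6529/5 ≈ 1305.8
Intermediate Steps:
f(H) = 5 (f(H) = 3 + 2 = 5)
S(p) = 1 + 2*p/5 (S(p) = ((5 + p) + p)/5 = (5 + 2*p)/5 = 1 + 2*p/5)
(S(-28) + 1206) + 11*r = ((1 + (2/5)*(-28)) + 1206) + 11*10 = ((1 - 56/5) + 1206) + 110 = (-51/5 + 1206) + 110 = 5979/5 + 110 = 6529/5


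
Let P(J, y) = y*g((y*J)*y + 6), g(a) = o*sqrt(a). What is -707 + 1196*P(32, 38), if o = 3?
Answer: -707 + 136344*sqrt(46214) ≈ 2.9310e+7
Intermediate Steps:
g(a) = 3*sqrt(a)
P(J, y) = 3*y*sqrt(6 + J*y**2) (P(J, y) = y*(3*sqrt((y*J)*y + 6)) = y*(3*sqrt((J*y)*y + 6)) = y*(3*sqrt(J*y**2 + 6)) = y*(3*sqrt(6 + J*y**2)) = 3*y*sqrt(6 + J*y**2))
-707 + 1196*P(32, 38) = -707 + 1196*(3*38*sqrt(6 + 32*38**2)) = -707 + 1196*(3*38*sqrt(6 + 32*1444)) = -707 + 1196*(3*38*sqrt(6 + 46208)) = -707 + 1196*(3*38*sqrt(46214)) = -707 + 1196*(114*sqrt(46214)) = -707 + 136344*sqrt(46214)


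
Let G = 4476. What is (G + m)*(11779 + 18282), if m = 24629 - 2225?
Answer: 808039680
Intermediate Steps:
m = 22404
(G + m)*(11779 + 18282) = (4476 + 22404)*(11779 + 18282) = 26880*30061 = 808039680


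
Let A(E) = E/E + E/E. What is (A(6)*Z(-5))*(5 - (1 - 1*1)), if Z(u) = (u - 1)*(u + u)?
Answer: 600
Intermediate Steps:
A(E) = 2 (A(E) = 1 + 1 = 2)
Z(u) = 2*u*(-1 + u) (Z(u) = (-1 + u)*(2*u) = 2*u*(-1 + u))
(A(6)*Z(-5))*(5 - (1 - 1*1)) = (2*(2*(-5)*(-1 - 5)))*(5 - (1 - 1*1)) = (2*(2*(-5)*(-6)))*(5 - (1 - 1)) = (2*60)*(5 - 1*0) = 120*(5 + 0) = 120*5 = 600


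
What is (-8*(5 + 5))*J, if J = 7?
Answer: -560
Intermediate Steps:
(-8*(5 + 5))*J = -8*(5 + 5)*7 = -8*10*7 = -80*7 = -560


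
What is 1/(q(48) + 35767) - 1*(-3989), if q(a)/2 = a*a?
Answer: 161055876/40375 ≈ 3989.0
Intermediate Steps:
q(a) = 2*a² (q(a) = 2*(a*a) = 2*a²)
1/(q(48) + 35767) - 1*(-3989) = 1/(2*48² + 35767) - 1*(-3989) = 1/(2*2304 + 35767) + 3989 = 1/(4608 + 35767) + 3989 = 1/40375 + 3989 = 161055876/40375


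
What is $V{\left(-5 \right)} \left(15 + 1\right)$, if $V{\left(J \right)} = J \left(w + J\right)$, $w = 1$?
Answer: $320$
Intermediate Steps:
$V{\left(J \right)} = J \left(1 + J\right)$
$V{\left(-5 \right)} \left(15 + 1\right) = - 5 \left(1 - 5\right) \left(15 + 1\right) = \left(-5\right) \left(-4\right) 16 = 20 \cdot 16 = 320$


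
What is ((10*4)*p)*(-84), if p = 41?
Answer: -137760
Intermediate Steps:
((10*4)*p)*(-84) = ((10*4)*41)*(-84) = (40*41)*(-84) = 1640*(-84) = -137760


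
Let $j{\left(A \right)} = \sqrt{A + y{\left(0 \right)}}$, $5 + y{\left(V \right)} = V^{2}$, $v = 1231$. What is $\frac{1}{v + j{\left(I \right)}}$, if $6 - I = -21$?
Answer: $\frac{1231}{1515339} - \frac{\sqrt{22}}{1515339} \approx 0.00080926$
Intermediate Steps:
$I = 27$ ($I = 6 - -21 = 6 + 21 = 27$)
$y{\left(V \right)} = -5 + V^{2}$
$j{\left(A \right)} = \sqrt{-5 + A}$ ($j{\left(A \right)} = \sqrt{A - \left(5 - 0^{2}\right)} = \sqrt{A + \left(-5 + 0\right)} = \sqrt{A - 5} = \sqrt{-5 + A}$)
$\frac{1}{v + j{\left(I \right)}} = \frac{1}{1231 + \sqrt{-5 + 27}} = \frac{1}{1231 + \sqrt{22}}$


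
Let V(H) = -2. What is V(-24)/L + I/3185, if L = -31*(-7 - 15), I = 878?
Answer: 296213/1086085 ≈ 0.27273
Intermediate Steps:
L = 682 (L = -31*(-22) = 682)
V(-24)/L + I/3185 = -2/682 + 878/3185 = -2*1/682 + 878*(1/3185) = -1/341 + 878/3185 = 296213/1086085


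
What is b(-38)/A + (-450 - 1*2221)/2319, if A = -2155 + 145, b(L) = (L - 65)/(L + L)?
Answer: -45362313/39361160 ≈ -1.1525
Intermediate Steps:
b(L) = (-65 + L)/(2*L) (b(L) = (-65 + L)/((2*L)) = (-65 + L)*(1/(2*L)) = (-65 + L)/(2*L))
A = -2010
b(-38)/A + (-450 - 1*2221)/2319 = ((1/2)*(-65 - 38)/(-38))/(-2010) + (-450 - 1*2221)/2319 = ((1/2)*(-1/38)*(-103))*(-1/2010) + (-450 - 2221)*(1/2319) = (103/76)*(-1/2010) - 2671*1/2319 = -103/152760 - 2671/2319 = -45362313/39361160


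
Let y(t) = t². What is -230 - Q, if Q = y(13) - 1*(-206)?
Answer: -605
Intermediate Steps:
Q = 375 (Q = 13² - 1*(-206) = 169 + 206 = 375)
-230 - Q = -230 - 1*375 = -230 - 375 = -605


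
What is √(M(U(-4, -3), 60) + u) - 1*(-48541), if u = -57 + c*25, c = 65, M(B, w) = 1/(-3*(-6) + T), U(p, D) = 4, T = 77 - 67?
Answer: 48541 + √307335/14 ≈ 48581.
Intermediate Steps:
T = 10
M(B, w) = 1/28 (M(B, w) = 1/(-3*(-6) + 10) = 1/(18 + 10) = 1/28)
u = 1568 (u = -57 + 65*25 = -57 + 1625 = 1568)
√(M(U(-4, -3), 60) + u) - 1*(-48541) = √(1/28 + 1568) - 1*(-48541) = √(43905/28) + 48541 = √307335/14 + 48541 = 48541 + √307335/14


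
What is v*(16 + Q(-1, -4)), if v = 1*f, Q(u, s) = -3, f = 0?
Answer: 0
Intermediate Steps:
v = 0 (v = 1*0 = 0)
v*(16 + Q(-1, -4)) = 0*(16 - 3) = 0*13 = 0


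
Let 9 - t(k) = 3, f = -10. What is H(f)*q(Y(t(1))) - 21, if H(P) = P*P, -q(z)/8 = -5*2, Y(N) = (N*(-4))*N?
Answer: 7979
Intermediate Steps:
t(k) = 6 (t(k) = 9 - 1*3 = 9 - 3 = 6)
Y(N) = -4*N**2 (Y(N) = (-4*N)*N = -4*N**2)
q(z) = 80 (q(z) = -(-40)*2 = -8*(-10) = 80)
H(P) = P**2
H(f)*q(Y(t(1))) - 21 = (-10)**2*80 - 21 = 100*80 - 21 = 8000 - 21 = 7979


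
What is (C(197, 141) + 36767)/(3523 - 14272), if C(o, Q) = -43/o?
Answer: -2414352/705851 ≈ -3.4205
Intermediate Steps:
(C(197, 141) + 36767)/(3523 - 14272) = (-43/197 + 36767)/(3523 - 14272) = (-43*1/197 + 36767)/(-10749) = (-43/197 + 36767)*(-1/10749) = (7243056/197)*(-1/10749) = -2414352/705851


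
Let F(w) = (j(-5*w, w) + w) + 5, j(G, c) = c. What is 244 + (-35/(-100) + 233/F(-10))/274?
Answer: 4010449/16440 ≈ 243.94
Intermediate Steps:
F(w) = 5 + 2*w (F(w) = (w + w) + 5 = 2*w + 5 = 5 + 2*w)
244 + (-35/(-100) + 233/F(-10))/274 = 244 + (-35/(-100) + 233/(5 + 2*(-10)))/274 = 244 + (-35*(-1/100) + 233/(5 - 20))/274 = 244 + (7/20 + 233/(-15))/274 = 244 + (7/20 + 233*(-1/15))/274 = 244 + (7/20 - 233/15)/274 = 244 + (1/274)*(-911/60) = 244 - 911/16440 = 4010449/16440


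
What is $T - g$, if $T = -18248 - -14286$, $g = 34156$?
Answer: $-38118$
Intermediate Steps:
$T = -3962$ ($T = -18248 + 14286 = -3962$)
$T - g = -3962 - 34156 = -38118$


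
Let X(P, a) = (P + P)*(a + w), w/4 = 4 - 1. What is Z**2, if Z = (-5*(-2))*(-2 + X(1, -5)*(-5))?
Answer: 518400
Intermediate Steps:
w = 12 (w = 4*(4 - 1) = 4*3 = 12)
X(P, a) = 2*P*(12 + a) (X(P, a) = (P + P)*(a + 12) = (2*P)*(12 + a) = 2*P*(12 + a))
Z = -720 (Z = (-5*(-2))*(-2 + (2*1*(12 - 5))*(-5)) = 10*(-2 + (2*1*7)*(-5)) = 10*(-2 + 14*(-5)) = 10*(-2 - 70) = 10*(-72) = -720)
Z**2 = (-720)**2 = 518400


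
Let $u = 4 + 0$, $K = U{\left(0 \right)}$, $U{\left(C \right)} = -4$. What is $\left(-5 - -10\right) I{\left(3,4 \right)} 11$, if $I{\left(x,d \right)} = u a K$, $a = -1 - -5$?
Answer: $-3520$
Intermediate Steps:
$K = -4$
$u = 4$
$a = 4$ ($a = -1 + 5 = 4$)
$I{\left(x,d \right)} = -64$ ($I{\left(x,d \right)} = 4 \cdot 4 \left(-4\right) = 16 \left(-4\right) = -64$)
$\left(-5 - -10\right) I{\left(3,4 \right)} 11 = \left(-5 - -10\right) \left(-64\right) 11 = \left(-5 + 10\right) \left(-64\right) 11 = 5 \left(-64\right) 11 = \left(-320\right) 11 = -3520$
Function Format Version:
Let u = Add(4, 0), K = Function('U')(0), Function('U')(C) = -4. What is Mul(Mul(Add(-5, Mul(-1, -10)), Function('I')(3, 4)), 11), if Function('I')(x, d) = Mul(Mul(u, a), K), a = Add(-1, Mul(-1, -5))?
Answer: -3520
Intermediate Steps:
K = -4
u = 4
a = 4 (a = Add(-1, 5) = 4)
Function('I')(x, d) = -64 (Function('I')(x, d) = Mul(Mul(4, 4), -4) = Mul(16, -4) = -64)
Mul(Mul(Add(-5, Mul(-1, -10)), Function('I')(3, 4)), 11) = Mul(Mul(Add(-5, Mul(-1, -10)), -64), 11) = Mul(Mul(Add(-5, 10), -64), 11) = Mul(Mul(5, -64), 11) = Mul(-320, 11) = -3520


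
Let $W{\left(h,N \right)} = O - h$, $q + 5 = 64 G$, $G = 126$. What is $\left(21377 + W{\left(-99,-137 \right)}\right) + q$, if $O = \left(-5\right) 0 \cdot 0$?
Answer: $29535$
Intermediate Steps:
$q = 8059$ ($q = -5 + 64 \cdot 126 = -5 + 8064 = 8059$)
$O = 0$ ($O = 0 \cdot 0 = 0$)
$W{\left(h,N \right)} = - h$ ($W{\left(h,N \right)} = 0 - h = - h$)
$\left(21377 + W{\left(-99,-137 \right)}\right) + q = \left(21377 - -99\right) + 8059 = \left(21377 + 99\right) + 8059 = 21476 + 8059 = 29535$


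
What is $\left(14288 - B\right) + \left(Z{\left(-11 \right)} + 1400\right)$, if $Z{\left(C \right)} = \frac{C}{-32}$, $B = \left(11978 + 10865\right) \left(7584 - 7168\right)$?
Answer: $- \frac{303583989}{32} \approx -9.487 \cdot 10^{6}$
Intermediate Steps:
$B = 9502688$ ($B = 22843 \cdot 416 = 9502688$)
$Z{\left(C \right)} = - \frac{C}{32}$ ($Z{\left(C \right)} = C \left(- \frac{1}{32}\right) = - \frac{C}{32}$)
$\left(14288 - B\right) + \left(Z{\left(-11 \right)} + 1400\right) = \left(14288 - 9502688\right) + \left(\left(- \frac{1}{32}\right) \left(-11\right) + 1400\right) = \left(14288 - 9502688\right) + \left(\frac{11}{32} + 1400\right) = -9488400 + \frac{44811}{32} = - \frac{303583989}{32}$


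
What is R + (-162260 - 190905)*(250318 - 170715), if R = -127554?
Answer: -28113121049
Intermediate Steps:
R + (-162260 - 190905)*(250318 - 170715) = -127554 + (-162260 - 190905)*(250318 - 170715) = -127554 - 353165*79603 = -127554 - 28112993495 = -28113121049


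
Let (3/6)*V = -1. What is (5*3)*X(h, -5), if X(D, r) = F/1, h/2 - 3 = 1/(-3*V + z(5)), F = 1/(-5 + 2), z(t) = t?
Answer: -5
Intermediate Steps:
F = -1/3 (F = 1/(-3) = -1/3 ≈ -0.33333)
V = -2 (V = 2*(-1) = -2)
h = 68/11 (h = 6 + 2/(-3*(-2) + 5) = 6 + 2/(6 + 5) = 6 + 2/11 = 68/11 ≈ 6.1818)
X(D, r) = -1/3 (X(D, r) = -1/3/1 = -1/3*1 = -1/3)
(5*3)*X(h, -5) = (5*3)*(-1/3) = 15*(-1/3) = -5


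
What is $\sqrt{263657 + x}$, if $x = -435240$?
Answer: $i \sqrt{171583} \approx 414.23 i$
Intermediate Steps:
$\sqrt{263657 + x} = \sqrt{263657 - 435240} = \sqrt{-171583} = i \sqrt{171583}$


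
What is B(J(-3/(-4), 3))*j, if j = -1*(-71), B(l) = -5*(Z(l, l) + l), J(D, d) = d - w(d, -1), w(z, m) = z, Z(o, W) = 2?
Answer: -710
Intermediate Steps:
J(D, d) = 0 (J(D, d) = d - d = 0)
B(l) = -10 - 5*l (B(l) = -5*(2 + l) = -10 - 5*l)
j = 71
B(J(-3/(-4), 3))*j = (-10 - 5*0)*71 = (-10 + 0)*71 = -10*71 = -710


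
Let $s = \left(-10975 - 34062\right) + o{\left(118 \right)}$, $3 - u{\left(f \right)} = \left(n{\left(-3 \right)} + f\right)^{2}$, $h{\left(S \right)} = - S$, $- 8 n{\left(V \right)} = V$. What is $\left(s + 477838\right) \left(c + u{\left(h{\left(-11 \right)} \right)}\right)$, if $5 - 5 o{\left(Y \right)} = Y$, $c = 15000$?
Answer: $\frac{514958149403}{80} \approx 6.437 \cdot 10^{9}$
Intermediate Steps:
$n{\left(V \right)} = - \frac{V}{8}$
$o{\left(Y \right)} = 1 - \frac{Y}{5}$
$u{\left(f \right)} = 3 - \left(\frac{3}{8} + f\right)^{2}$ ($u{\left(f \right)} = 3 - \left(\left(- \frac{1}{8}\right) \left(-3\right) + f\right)^{2} = 3 - \left(\frac{3}{8} + f\right)^{2}$)
$s = - \frac{225298}{5}$ ($s = \left(-10975 - 34062\right) + \left(1 - \frac{118}{5}\right) = -45037 + \left(1 - \frac{118}{5}\right) = -45037 - \frac{113}{5} = - \frac{225298}{5} \approx -45060.0$)
$\left(s + 477838\right) \left(c + u{\left(h{\left(-11 \right)} \right)}\right) = \left(- \frac{225298}{5} + 477838\right) \left(15000 + \left(3 - \frac{\left(3 + 8 \left(\left(-1\right) \left(-11\right)\right)\right)^{2}}{64}\right)\right) = \frac{2163892 \left(15000 + \left(3 - \frac{\left(3 + 8 \cdot 11\right)^{2}}{64}\right)\right)}{5} = \frac{2163892 \left(15000 + \left(3 - \frac{\left(3 + 88\right)^{2}}{64}\right)\right)}{5} = \frac{2163892 \left(15000 + \left(3 - \frac{91^{2}}{64}\right)\right)}{5} = \frac{2163892 \left(15000 + \left(3 - \frac{8281}{64}\right)\right)}{5} = \frac{2163892 \left(15000 - \frac{8089}{64}\right)}{5} = \frac{2163892}{5} \cdot \frac{951911}{64} = \frac{514958149403}{80}$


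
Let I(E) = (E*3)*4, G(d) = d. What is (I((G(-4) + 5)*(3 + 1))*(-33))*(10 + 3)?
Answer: -20592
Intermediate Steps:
I(E) = 12*E (I(E) = (3*E)*4 = 12*E)
(I((G(-4) + 5)*(3 + 1))*(-33))*(10 + 3) = ((12*((-4 + 5)*(3 + 1)))*(-33))*(10 + 3) = ((12*(1*4))*(-33))*13 = ((12*4)*(-33))*13 = (48*(-33))*13 = -1584*13 = -20592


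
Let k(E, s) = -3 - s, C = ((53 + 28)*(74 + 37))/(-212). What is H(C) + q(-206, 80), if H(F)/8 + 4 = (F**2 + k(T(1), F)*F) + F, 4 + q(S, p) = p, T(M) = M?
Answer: 38296/53 ≈ 722.57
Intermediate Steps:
q(S, p) = -4 + p
C = -8991/212 (C = (81*111)*(-1/212) = 8991*(-1/212) = -8991/212 ≈ -42.410)
H(F) = -32 + 8*F + 8*F**2 + 8*F*(-3 - F) (H(F) = -32 + 8*((F**2 + (-3 - F)*F) + F) = -32 + 8*((F**2 + F*(-3 - F)) + F) = -32 + 8*(F + F**2 + F*(-3 - F)) = -32 + (8*F + 8*F**2 + 8*F*(-3 - F)) = -32 + 8*F + 8*F**2 + 8*F*(-3 - F))
H(C) + q(-206, 80) = (-32 - 16*(-8991/212)) + (-4 + 80) = (-32 + 35964/53) + 76 = 34268/53 + 76 = 38296/53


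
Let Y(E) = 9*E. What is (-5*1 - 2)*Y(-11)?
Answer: 693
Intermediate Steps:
(-5*1 - 2)*Y(-11) = (-5*1 - 2)*(9*(-11)) = (-5 - 2)*(-99) = -7*(-99) = 693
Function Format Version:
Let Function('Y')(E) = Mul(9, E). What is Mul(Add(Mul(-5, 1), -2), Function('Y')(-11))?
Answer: 693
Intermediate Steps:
Mul(Add(Mul(-5, 1), -2), Function('Y')(-11)) = Mul(Add(Mul(-5, 1), -2), Mul(9, -11)) = Mul(Add(-5, -2), -99) = Mul(-7, -99) = 693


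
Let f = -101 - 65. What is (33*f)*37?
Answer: -202686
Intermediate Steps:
f = -166
(33*f)*37 = (33*(-166))*37 = -5478*37 = -202686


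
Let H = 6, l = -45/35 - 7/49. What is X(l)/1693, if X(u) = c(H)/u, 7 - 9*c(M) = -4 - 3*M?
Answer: -203/152370 ≈ -0.0013323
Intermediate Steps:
l = -10/7 (l = -45*1/35 - 7*1/49 = -9/7 - 1/7 = -10/7 ≈ -1.4286)
c(M) = 11/9 + M/3 (c(M) = 7/9 - (-4 - 3*M)/9 = 7/9 + (4/9 + M/3) = 11/9 + M/3)
X(u) = 29/(9*u) (X(u) = (11/9 + (1/3)*6)/u = (11/9 + 2)/u = 29/(9*u))
X(l)/1693 = (29/(9*(-10/7)))/1693 = ((29/9)*(-7/10))*(1/1693) = -203/90*1/1693 = -203/152370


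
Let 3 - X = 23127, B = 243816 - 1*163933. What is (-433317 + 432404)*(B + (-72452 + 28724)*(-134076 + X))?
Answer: -6276072913979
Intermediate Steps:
B = 79883 (B = 243816 - 163933 = 79883)
X = -23124 (X = 3 - 1*23127 = 3 - 23127 = -23124)
(-433317 + 432404)*(B + (-72452 + 28724)*(-134076 + X)) = (-433317 + 432404)*(79883 + (-72452 + 28724)*(-134076 - 23124)) = -913*(79883 - 43728*(-157200)) = -913*(79883 + 6874041600) = -913*6874121483 = -6276072913979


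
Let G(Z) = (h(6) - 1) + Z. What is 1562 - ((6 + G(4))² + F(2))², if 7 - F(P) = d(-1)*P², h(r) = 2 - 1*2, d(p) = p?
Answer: -6902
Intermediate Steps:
h(r) = 0 (h(r) = 2 - 2 = 0)
G(Z) = -1 + Z (G(Z) = (0 - 1) + Z = -1 + Z)
F(P) = 7 + P² (F(P) = 7 - (-1)*P² = 7 + P²)
1562 - ((6 + G(4))² + F(2))² = 1562 - ((6 + (-1 + 4))² + (7 + 2²))² = 1562 - ((6 + 3)² + (7 + 4))² = 1562 - (9² + 11)² = 1562 - (81 + 11)² = 1562 - 1*92² = 1562 - 1*8464 = 1562 - 8464 = -6902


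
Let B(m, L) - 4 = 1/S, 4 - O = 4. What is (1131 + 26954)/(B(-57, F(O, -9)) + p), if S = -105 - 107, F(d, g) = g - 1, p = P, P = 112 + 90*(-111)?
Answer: -5954020/2093289 ≈ -2.8443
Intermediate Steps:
O = 0 (O = 4 - 1*4 = 4 - 4 = 0)
P = -9878 (P = 112 - 9990 = -9878)
p = -9878
F(d, g) = -1 + g
S = -212
B(m, L) = 847/212 (B(m, L) = 4 + 1/(-212) = 4 - 1/212 = 847/212)
(1131 + 26954)/(B(-57, F(O, -9)) + p) = (1131 + 26954)/(847/212 - 9878) = 28085/(-2093289/212) = 28085*(-212/2093289) = -5954020/2093289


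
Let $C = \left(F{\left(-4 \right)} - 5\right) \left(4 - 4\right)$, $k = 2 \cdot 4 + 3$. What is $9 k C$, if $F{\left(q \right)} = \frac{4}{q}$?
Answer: $0$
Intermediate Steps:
$k = 11$ ($k = 8 + 3 = 11$)
$C = 0$ ($C = \left(\frac{4}{-4} - 5\right) \left(4 - 4\right) = \left(4 \left(- \frac{1}{4}\right) - 5\right) 0 = \left(-1 - 5\right) 0 = \left(-6\right) 0 = 0$)
$9 k C = 9 \cdot 11 \cdot 0 = 99 \cdot 0 = 0$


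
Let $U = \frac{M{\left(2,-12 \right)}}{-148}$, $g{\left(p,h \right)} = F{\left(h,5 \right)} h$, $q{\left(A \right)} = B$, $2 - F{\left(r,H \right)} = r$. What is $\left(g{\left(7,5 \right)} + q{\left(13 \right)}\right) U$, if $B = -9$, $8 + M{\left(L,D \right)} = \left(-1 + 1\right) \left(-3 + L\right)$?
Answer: $- \frac{48}{37} \approx -1.2973$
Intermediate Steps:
$F{\left(r,H \right)} = 2 - r$
$M{\left(L,D \right)} = -8$ ($M{\left(L,D \right)} = -8 + \left(-1 + 1\right) \left(-3 + L\right) = -8 + 0 \left(-3 + L\right) = -8 + 0 = -8$)
$q{\left(A \right)} = -9$
$g{\left(p,h \right)} = h \left(2 - h\right)$ ($g{\left(p,h \right)} = \left(2 - h\right) h = h \left(2 - h\right)$)
$U = \frac{2}{37}$ ($U = - \frac{8}{-148} = \left(-8\right) \left(- \frac{1}{148}\right) = \frac{2}{37} \approx 0.054054$)
$\left(g{\left(7,5 \right)} + q{\left(13 \right)}\right) U = \left(5 \left(2 - 5\right) - 9\right) \frac{2}{37} = \left(5 \left(-3\right) - 9\right) \frac{2}{37} = \left(-15 - 9\right) \frac{2}{37} = \left(-24\right) \frac{2}{37} = - \frac{48}{37}$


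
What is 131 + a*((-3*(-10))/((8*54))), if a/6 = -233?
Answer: 407/12 ≈ 33.917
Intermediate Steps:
a = -1398 (a = 6*(-233) = -1398)
131 + a*((-3*(-10))/((8*54))) = 131 - 1398*(-3*(-10))/(8*54) = 131 - 41940/432 = 131 - 1398*5/72 = 131 - 1165/12 = 407/12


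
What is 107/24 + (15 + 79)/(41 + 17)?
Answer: 4231/696 ≈ 6.0790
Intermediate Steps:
107/24 + (15 + 79)/(41 + 17) = 107*(1/24) + 94/58 = 107/24 + 94*(1/58) = 107/24 + 47/29 = 4231/696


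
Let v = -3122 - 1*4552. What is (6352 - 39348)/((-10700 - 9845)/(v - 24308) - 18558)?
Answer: 1055278072/593501411 ≈ 1.7781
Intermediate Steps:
v = -7674 (v = -3122 - 4552 = -7674)
(6352 - 39348)/((-10700 - 9845)/(v - 24308) - 18558) = (6352 - 39348)/((-10700 - 9845)/(-7674 - 24308) - 18558) = -32996/(-20545/(-31982) - 18558) = -32996/(-20545*(-1/31982) - 18558) = -32996/(20545/31982 - 18558) = -32996/(-593501411/31982) = -32996*(-31982/593501411) = 1055278072/593501411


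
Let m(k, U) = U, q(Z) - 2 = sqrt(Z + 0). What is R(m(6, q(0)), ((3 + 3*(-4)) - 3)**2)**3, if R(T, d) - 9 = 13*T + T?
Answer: 50653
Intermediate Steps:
q(Z) = 2 + sqrt(Z) (q(Z) = 2 + sqrt(Z + 0) = 2 + sqrt(Z))
R(T, d) = 9 + 14*T (R(T, d) = 9 + (13*T + T) = 9 + 14*T)
R(m(6, q(0)), ((3 + 3*(-4)) - 3)**2)**3 = (9 + 14*(2 + sqrt(0)))**3 = (9 + 14*(2 + 0))**3 = (9 + 14*2)**3 = (9 + 28)**3 = 37**3 = 50653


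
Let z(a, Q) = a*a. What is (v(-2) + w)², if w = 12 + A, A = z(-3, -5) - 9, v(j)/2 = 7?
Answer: 676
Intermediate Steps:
v(j) = 14 (v(j) = 2*7 = 14)
z(a, Q) = a²
A = 0 (A = (-3)² - 9 = 9 - 9 = 0)
w = 12 (w = 12 + 0 = 12)
(v(-2) + w)² = (14 + 12)² = 26² = 676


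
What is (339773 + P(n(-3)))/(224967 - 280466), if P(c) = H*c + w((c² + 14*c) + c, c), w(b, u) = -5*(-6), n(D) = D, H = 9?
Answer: -339776/55499 ≈ -6.1222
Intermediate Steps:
w(b, u) = 30
P(c) = 30 + 9*c (P(c) = 9*c + 30 = 30 + 9*c)
(339773 + P(n(-3)))/(224967 - 280466) = (339773 + (30 + 9*(-3)))/(224967 - 280466) = (339773 + (30 - 27))/(-55499) = (339773 + 3)*(-1/55499) = 339776*(-1/55499) = -339776/55499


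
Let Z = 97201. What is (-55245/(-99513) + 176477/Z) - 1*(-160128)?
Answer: 516301047794470/3224254371 ≈ 1.6013e+5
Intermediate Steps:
(-55245/(-99513) + 176477/Z) - 1*(-160128) = (-55245/(-99513) + 176477/97201) - 1*(-160128) = (-55245*(-1/99513) + 176477*(1/97201)) + 160128 = (18415/33171 + 176477/97201) + 160128 = 7643874982/3224254371 + 160128 = 516301047794470/3224254371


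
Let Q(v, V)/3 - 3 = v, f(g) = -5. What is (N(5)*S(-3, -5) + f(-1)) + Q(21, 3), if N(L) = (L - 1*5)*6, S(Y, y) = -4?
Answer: 67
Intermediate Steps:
Q(v, V) = 9 + 3*v
N(L) = -30 + 6*L (N(L) = (L - 5)*6 = (-5 + L)*6 = -30 + 6*L)
(N(5)*S(-3, -5) + f(-1)) + Q(21, 3) = ((-30 + 6*5)*(-4) - 5) + (9 + 3*21) = ((-30 + 30)*(-4) - 5) + (9 + 63) = (0*(-4) - 5) + 72 = (0 - 5) + 72 = -5 + 72 = 67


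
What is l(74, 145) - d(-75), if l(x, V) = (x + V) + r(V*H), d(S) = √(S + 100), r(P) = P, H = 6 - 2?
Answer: 794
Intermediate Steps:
H = 4
d(S) = √(100 + S)
l(x, V) = x + 5*V (l(x, V) = (x + V) + V*4 = (V + x) + 4*V = x + 5*V)
l(74, 145) - d(-75) = (74 + 5*145) - √(100 - 75) = (74 + 725) - √25 = 799 - 1*5 = 799 - 5 = 794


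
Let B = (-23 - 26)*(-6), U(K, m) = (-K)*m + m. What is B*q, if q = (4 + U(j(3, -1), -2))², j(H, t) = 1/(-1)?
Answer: 0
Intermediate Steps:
j(H, t) = -1
U(K, m) = m - K*m (U(K, m) = -K*m + m = m - K*m)
q = 0 (q = (4 - 2*(1 - 1*(-1)))² = (4 - 2*(1 + 1))² = (4 - 2*2)² = (4 - 4)² = 0² = 0)
B = 294 (B = -49*(-6) = 294)
B*q = 294*0 = 0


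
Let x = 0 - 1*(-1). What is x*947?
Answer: 947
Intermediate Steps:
x = 1 (x = 0 + 1 = 1)
x*947 = 1*947 = 947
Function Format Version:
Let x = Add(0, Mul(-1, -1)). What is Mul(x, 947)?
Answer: 947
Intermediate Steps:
x = 1 (x = Add(0, 1) = 1)
Mul(x, 947) = Mul(1, 947) = 947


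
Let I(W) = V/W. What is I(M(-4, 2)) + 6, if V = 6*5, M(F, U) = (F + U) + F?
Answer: 1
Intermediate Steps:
M(F, U) = U + 2*F
V = 30
I(W) = 30/W
I(M(-4, 2)) + 6 = 30/(2 + 2*(-4)) + 6 = 30/(2 - 8) + 6 = 30/(-6) + 6 = 30*(-⅙) + 6 = -5 + 6 = 1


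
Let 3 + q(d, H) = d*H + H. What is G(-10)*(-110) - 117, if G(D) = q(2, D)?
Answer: 3513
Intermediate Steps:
q(d, H) = -3 + H + H*d (q(d, H) = -3 + (d*H + H) = -3 + (H*d + H) = -3 + (H + H*d) = -3 + H + H*d)
G(D) = -3 + 3*D (G(D) = -3 + D + D*2 = -3 + D + 2*D = -3 + 3*D)
G(-10)*(-110) - 117 = (-3 + 3*(-10))*(-110) - 117 = (-3 - 30)*(-110) - 117 = -33*(-110) - 117 = 3630 - 117 = 3513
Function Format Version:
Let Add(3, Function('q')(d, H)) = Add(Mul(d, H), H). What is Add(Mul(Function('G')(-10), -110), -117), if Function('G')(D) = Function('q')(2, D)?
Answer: 3513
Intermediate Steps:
Function('q')(d, H) = Add(-3, H, Mul(H, d)) (Function('q')(d, H) = Add(-3, Add(Mul(d, H), H)) = Add(-3, Add(Mul(H, d), H)) = Add(-3, Add(H, Mul(H, d))) = Add(-3, H, Mul(H, d)))
Function('G')(D) = Add(-3, Mul(3, D)) (Function('G')(D) = Add(-3, D, Mul(D, 2)) = Add(-3, D, Mul(2, D)) = Add(-3, Mul(3, D)))
Add(Mul(Function('G')(-10), -110), -117) = Add(Mul(Add(-3, Mul(3, -10)), -110), -117) = Add(Mul(Add(-3, -30), -110), -117) = Add(Mul(-33, -110), -117) = Add(3630, -117) = 3513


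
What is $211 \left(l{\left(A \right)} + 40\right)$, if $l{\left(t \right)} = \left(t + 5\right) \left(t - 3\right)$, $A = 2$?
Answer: $6963$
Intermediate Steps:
$l{\left(t \right)} = \left(-3 + t\right) \left(5 + t\right)$ ($l{\left(t \right)} = \left(5 + t\right) \left(-3 + t\right) = \left(-3 + t\right) \left(5 + t\right)$)
$211 \left(l{\left(A \right)} + 40\right) = 211 \left(\left(-15 + 2^{2} + 2 \cdot 2\right) + 40\right) = 211 \left(\left(-15 + 4 + 4\right) + 40\right) = 211 \left(-7 + 40\right) = 211 \cdot 33 = 6963$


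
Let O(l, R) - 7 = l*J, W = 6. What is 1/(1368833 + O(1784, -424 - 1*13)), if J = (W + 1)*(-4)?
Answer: 1/1318888 ≈ 7.5821e-7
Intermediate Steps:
J = -28 (J = (6 + 1)*(-4) = 7*(-4) = -28)
O(l, R) = 7 - 28*l (O(l, R) = 7 + l*(-28) = 7 - 28*l)
1/(1368833 + O(1784, -424 - 1*13)) = 1/(1368833 + (7 - 28*1784)) = 1/(1368833 + (7 - 49952)) = 1/(1368833 - 49945) = 1/1318888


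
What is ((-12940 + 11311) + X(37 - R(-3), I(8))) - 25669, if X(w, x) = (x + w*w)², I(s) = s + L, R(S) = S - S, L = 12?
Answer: 1902023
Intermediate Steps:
R(S) = 0
I(s) = 12 + s (I(s) = s + 12 = 12 + s)
X(w, x) = (x + w²)²
((-12940 + 11311) + X(37 - R(-3), I(8))) - 25669 = ((-12940 + 11311) + ((12 + 8) + (37 - 1*0)²)²) - 25669 = (-1629 + (20 + (37 + 0)²)²) - 25669 = (-1629 + (20 + 37²)²) - 25669 = (-1629 + (20 + 1369)²) - 25669 = (-1629 + 1389²) - 25669 = (-1629 + 1929321) - 25669 = 1927692 - 25669 = 1902023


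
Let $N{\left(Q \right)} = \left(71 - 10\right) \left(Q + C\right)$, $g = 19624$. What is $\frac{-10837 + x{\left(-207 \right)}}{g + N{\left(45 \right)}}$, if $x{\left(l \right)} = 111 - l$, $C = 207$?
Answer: $- \frac{10519}{34996} \approx -0.30058$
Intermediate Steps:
$N{\left(Q \right)} = 12627 + 61 Q$ ($N{\left(Q \right)} = \left(71 - 10\right) \left(Q + 207\right) = 61 \left(207 + Q\right) = 12627 + 61 Q$)
$\frac{-10837 + x{\left(-207 \right)}}{g + N{\left(45 \right)}} = \frac{-10837 + \left(111 - -207\right)}{19624 + \left(12627 + 61 \cdot 45\right)} = \frac{-10837 + \left(111 + 207\right)}{19624 + \left(12627 + 2745\right)} = \frac{-10837 + 318}{19624 + 15372} = - \frac{10519}{34996}$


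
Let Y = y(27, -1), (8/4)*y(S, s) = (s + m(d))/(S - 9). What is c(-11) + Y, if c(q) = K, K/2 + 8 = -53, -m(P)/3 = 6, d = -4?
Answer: -4411/36 ≈ -122.53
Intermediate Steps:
m(P) = -18 (m(P) = -3*6 = -18)
K = -122 (K = -16 + 2*(-53) = -16 - 106 = -122)
c(q) = -122
y(S, s) = (-18 + s)/(2*(-9 + S)) (y(S, s) = ((s - 18)/(S - 9))/2 = ((-18 + s)/(-9 + S))/2 = (-18 + s)/(2*(-9 + S)))
Y = -19/36 (Y = (-18 - 1)/(2*(-9 + 27)) = (1/2)*(-19)/18 = (1/2)*(1/18)*(-19) = -19/36 ≈ -0.52778)
c(-11) + Y = -122 - 19/36 = -4411/36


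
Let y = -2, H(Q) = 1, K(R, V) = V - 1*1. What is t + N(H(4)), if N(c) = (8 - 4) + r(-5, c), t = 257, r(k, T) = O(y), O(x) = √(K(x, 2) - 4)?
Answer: 261 + I*√3 ≈ 261.0 + 1.732*I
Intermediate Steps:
K(R, V) = -1 + V (K(R, V) = V - 1 = -1 + V)
O(x) = I*√3 (O(x) = √((-1 + 2) - 4) = √(1 - 4) = √(-3) = I*√3)
r(k, T) = I*√3
N(c) = 4 + I*√3 (N(c) = (8 - 4) + I*√3 = 4 + I*√3)
t + N(H(4)) = 257 + (4 + I*√3) = 261 + I*√3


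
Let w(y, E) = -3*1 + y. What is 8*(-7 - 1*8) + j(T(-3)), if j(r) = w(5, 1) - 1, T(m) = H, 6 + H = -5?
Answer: -119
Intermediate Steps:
H = -11 (H = -6 - 5 = -11)
w(y, E) = -3 + y
T(m) = -11
j(r) = 1 (j(r) = (-3 + 5) - 1 = 2 - 1 = 1)
8*(-7 - 1*8) + j(T(-3)) = 8*(-7 - 1*8) + 1 = 8*(-7 - 8) + 1 = 8*(-15) + 1 = -120 + 1 = -119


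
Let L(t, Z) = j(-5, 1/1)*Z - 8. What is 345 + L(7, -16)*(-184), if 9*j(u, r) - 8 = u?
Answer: 8395/3 ≈ 2798.3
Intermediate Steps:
j(u, r) = 8/9 + u/9
L(t, Z) = -8 + Z/3 (L(t, Z) = (8/9 + (1/9)*(-5))*Z - 8 = (8/9 - 5/9)*Z - 8 = Z/3 - 8 = -8 + Z/3)
345 + L(7, -16)*(-184) = 345 + (-8 + (1/3)*(-16))*(-184) = 345 + (-8 - 16/3)*(-184) = 345 - 40/3*(-184) = 345 + 7360/3 = 8395/3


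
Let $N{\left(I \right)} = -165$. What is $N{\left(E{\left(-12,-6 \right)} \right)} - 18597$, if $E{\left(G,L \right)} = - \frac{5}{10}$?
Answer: $-18762$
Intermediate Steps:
$E{\left(G,L \right)} = - \frac{1}{2}$ ($E{\left(G,L \right)} = \left(-5\right) \frac{1}{10} = - \frac{1}{2}$)
$N{\left(E{\left(-12,-6 \right)} \right)} - 18597 = -165 - 18597 = -18762$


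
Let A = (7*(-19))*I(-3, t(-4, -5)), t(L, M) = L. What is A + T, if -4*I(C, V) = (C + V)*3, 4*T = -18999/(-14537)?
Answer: -20291421/29074 ≈ -697.92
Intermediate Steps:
T = 18999/58148 (T = (-18999/(-14537))/4 = (-18999*(-1/14537))/4 = (¼)*(18999/14537) = 18999/58148 ≈ 0.32674)
I(C, V) = -3*C/4 - 3*V/4 (I(C, V) = -(C + V)*3/4 = -(3*C + 3*V)/4 = -3*C/4 - 3*V/4)
A = -2793/4 (A = (7*(-19))*(-¾*(-3) - ¾*(-4)) = -133*(9/4 + 3) = -133*21/4 = -2793/4 ≈ -698.25)
A + T = -2793/4 + 18999/58148 = -20291421/29074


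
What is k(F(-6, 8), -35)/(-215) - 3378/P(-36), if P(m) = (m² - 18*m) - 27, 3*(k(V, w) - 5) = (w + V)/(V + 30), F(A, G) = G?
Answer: -9315079/5220630 ≈ -1.7843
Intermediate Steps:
k(V, w) = 5 + (V + w)/(3*(30 + V)) (k(V, w) = 5 + ((w + V)/(V + 30))/3 = 5 + ((V + w)/(30 + V))/3 = 5 + (V + w)/(3*(30 + V)))
P(m) = -27 + m² - 18*m
k(F(-6, 8), -35)/(-215) - 3378/P(-36) = ((450 - 35 + 16*8)/(3*(30 + 8)))/(-215) - 3378/(-27 + (-36)² - 18*(-36)) = ((⅓)*(450 - 35 + 128)/38)*(-1/215) - 3378/(-27 + 1296 + 648) = ((⅓)*(1/38)*543)*(-1/215) - 3378/1917 = (181/38)*(-1/215) - 3378*1/1917 = -181/8170 - 1126/639 = -9315079/5220630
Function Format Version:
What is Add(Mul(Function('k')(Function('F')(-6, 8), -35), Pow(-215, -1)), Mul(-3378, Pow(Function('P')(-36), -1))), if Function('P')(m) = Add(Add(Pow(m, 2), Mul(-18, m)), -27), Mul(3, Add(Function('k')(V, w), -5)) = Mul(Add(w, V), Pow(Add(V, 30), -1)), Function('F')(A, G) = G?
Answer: Rational(-9315079, 5220630) ≈ -1.7843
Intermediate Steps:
Function('k')(V, w) = Add(5, Mul(Rational(1, 3), Pow(Add(30, V), -1), Add(V, w))) (Function('k')(V, w) = Add(5, Mul(Rational(1, 3), Mul(Add(w, V), Pow(Add(V, 30), -1)))) = Add(5, Mul(Rational(1, 3), Mul(Add(V, w), Pow(Add(30, V), -1)))) = Add(5, Mul(Rational(1, 3), Mul(Pow(Add(30, V), -1), Add(V, w)))) = Add(5, Mul(Rational(1, 3), Pow(Add(30, V), -1), Add(V, w))))
Function('P')(m) = Add(-27, Pow(m, 2), Mul(-18, m))
Add(Mul(Function('k')(Function('F')(-6, 8), -35), Pow(-215, -1)), Mul(-3378, Pow(Function('P')(-36), -1))) = Add(Mul(Mul(Rational(1, 3), Pow(Add(30, 8), -1), Add(450, -35, Mul(16, 8))), Pow(-215, -1)), Mul(-3378, Pow(Add(-27, Pow(-36, 2), Mul(-18, -36)), -1))) = Add(Mul(Mul(Rational(1, 3), Pow(38, -1), Add(450, -35, 128)), Rational(-1, 215)), Mul(-3378, Pow(Add(-27, 1296, 648), -1))) = Add(Mul(Mul(Rational(1, 3), Rational(1, 38), 543), Rational(-1, 215)), Mul(-3378, Pow(1917, -1))) = Add(Mul(Rational(181, 38), Rational(-1, 215)), Mul(-3378, Rational(1, 1917))) = Add(Rational(-181, 8170), Rational(-1126, 639)) = Rational(-9315079, 5220630)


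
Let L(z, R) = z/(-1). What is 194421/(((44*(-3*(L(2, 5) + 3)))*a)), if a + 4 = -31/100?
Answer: 1620175/4741 ≈ 341.74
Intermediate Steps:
L(z, R) = -z (L(z, R) = z*(-1) = -z)
a = -431/100 (a = -4 - 31/100 = -431/100 ≈ -4.3100)
194421/(((44*(-3*(L(2, 5) + 3)))*a)) = 194421/(((44*(-3*(-1*2 + 3)))*(-431/100))) = 194421/(((44*(-3*(-2 + 3)))*(-431/100))) = 194421/(((44*(-3*1))*(-431/100))) = 194421/(((44*(-3))*(-431/100))) = 194421/((-132*(-431/100))) = 194421/(14223/25) = 194421*(25/14223) = 1620175/4741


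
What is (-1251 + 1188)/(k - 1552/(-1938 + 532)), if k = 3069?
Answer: -44289/2158283 ≈ -0.020520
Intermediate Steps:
(-1251 + 1188)/(k - 1552/(-1938 + 532)) = (-1251 + 1188)/(3069 - 1552/(-1938 + 532)) = -63/(3069 - 1552/(-1406)) = -63/(3069 - 1552*(-1/1406)) = -63/(3069 + 776/703) = -63/2158283/703 = -63*703/2158283 = -44289/2158283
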